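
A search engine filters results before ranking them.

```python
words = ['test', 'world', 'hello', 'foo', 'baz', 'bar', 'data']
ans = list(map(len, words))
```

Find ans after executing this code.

Step 1: Map len() to each word:
  'test' -> 4
  'world' -> 5
  'hello' -> 5
  'foo' -> 3
  'baz' -> 3
  'bar' -> 3
  'data' -> 4
Therefore ans = [4, 5, 5, 3, 3, 3, 4].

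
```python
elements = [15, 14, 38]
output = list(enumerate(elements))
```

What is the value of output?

Step 1: enumerate pairs each element with its index:
  (0, 15)
  (1, 14)
  (2, 38)
Therefore output = [(0, 15), (1, 14), (2, 38)].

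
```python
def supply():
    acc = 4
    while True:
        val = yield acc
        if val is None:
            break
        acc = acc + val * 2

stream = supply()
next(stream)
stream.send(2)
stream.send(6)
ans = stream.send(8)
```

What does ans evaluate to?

Step 1: next() -> yield acc=4.
Step 2: send(2) -> val=2, acc = 4 + 2*2 = 8, yield 8.
Step 3: send(6) -> val=6, acc = 8 + 6*2 = 20, yield 20.
Step 4: send(8) -> val=8, acc = 20 + 8*2 = 36, yield 36.
Therefore ans = 36.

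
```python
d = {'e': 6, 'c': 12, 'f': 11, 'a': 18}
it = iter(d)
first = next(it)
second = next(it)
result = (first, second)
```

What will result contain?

Step 1: iter(d) iterates over keys: ['e', 'c', 'f', 'a'].
Step 2: first = next(it) = 'e', second = next(it) = 'c'.
Therefore result = ('e', 'c').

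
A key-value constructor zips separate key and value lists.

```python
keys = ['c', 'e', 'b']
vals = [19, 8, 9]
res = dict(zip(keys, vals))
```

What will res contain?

Step 1: zip pairs keys with values:
  'c' -> 19
  'e' -> 8
  'b' -> 9
Therefore res = {'c': 19, 'e': 8, 'b': 9}.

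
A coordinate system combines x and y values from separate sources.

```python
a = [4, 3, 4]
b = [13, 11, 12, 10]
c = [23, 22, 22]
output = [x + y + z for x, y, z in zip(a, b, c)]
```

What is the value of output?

Step 1: zip three lists (truncates to shortest, len=3):
  4 + 13 + 23 = 40
  3 + 11 + 22 = 36
  4 + 12 + 22 = 38
Therefore output = [40, 36, 38].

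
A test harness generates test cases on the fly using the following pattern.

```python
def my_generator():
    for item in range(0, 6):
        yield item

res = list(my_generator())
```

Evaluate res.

Step 1: The generator yields each value from range(0, 6).
Step 2: list() consumes all yields: [0, 1, 2, 3, 4, 5].
Therefore res = [0, 1, 2, 3, 4, 5].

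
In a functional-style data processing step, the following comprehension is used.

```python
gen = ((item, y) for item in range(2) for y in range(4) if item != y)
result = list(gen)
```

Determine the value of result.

Step 1: Nested generator over range(2) x range(4) where item != y:
  (0, 0): excluded (item == y)
  (0, 1): included
  (0, 2): included
  (0, 3): included
  (1, 0): included
  (1, 1): excluded (item == y)
  (1, 2): included
  (1, 3): included
Therefore result = [(0, 1), (0, 2), (0, 3), (1, 0), (1, 2), (1, 3)].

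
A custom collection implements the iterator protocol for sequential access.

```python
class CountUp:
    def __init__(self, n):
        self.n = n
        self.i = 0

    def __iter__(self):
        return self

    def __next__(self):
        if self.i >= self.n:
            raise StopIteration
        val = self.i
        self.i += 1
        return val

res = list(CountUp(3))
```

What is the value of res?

Step 1: CountUp(3) creates an iterator counting 0 to 2.
Step 2: list() consumes all values: [0, 1, 2].
Therefore res = [0, 1, 2].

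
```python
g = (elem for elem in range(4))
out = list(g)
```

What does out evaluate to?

Step 1: Generator expression iterates range(4): [0, 1, 2, 3].
Step 2: list() collects all values.
Therefore out = [0, 1, 2, 3].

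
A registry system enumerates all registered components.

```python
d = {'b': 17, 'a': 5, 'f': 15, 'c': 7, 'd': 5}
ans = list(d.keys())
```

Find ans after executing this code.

Step 1: d.keys() returns the dictionary keys in insertion order.
Therefore ans = ['b', 'a', 'f', 'c', 'd'].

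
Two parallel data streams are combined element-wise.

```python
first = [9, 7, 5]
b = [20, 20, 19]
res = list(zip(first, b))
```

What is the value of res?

Step 1: zip pairs elements at same index:
  Index 0: (9, 20)
  Index 1: (7, 20)
  Index 2: (5, 19)
Therefore res = [(9, 20), (7, 20), (5, 19)].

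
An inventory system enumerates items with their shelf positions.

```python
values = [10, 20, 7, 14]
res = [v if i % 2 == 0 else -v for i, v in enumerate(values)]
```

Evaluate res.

Step 1: For each (i, v), keep v if i is even, negate if odd:
  i=0 (even): keep 10
  i=1 (odd): negate to -20
  i=2 (even): keep 7
  i=3 (odd): negate to -14
Therefore res = [10, -20, 7, -14].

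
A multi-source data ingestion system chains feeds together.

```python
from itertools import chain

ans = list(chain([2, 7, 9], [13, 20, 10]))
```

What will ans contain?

Step 1: chain() concatenates iterables: [2, 7, 9] + [13, 20, 10].
Therefore ans = [2, 7, 9, 13, 20, 10].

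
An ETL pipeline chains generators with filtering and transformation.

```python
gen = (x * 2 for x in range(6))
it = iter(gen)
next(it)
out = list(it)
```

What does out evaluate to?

Step 1: Generator produces [0, 2, 4, 6, 8, 10].
Step 2: next(it) consumes first element (0).
Step 3: list(it) collects remaining: [2, 4, 6, 8, 10].
Therefore out = [2, 4, 6, 8, 10].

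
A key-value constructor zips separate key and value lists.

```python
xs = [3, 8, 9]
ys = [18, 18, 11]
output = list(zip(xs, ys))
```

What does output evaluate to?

Step 1: zip pairs elements at same index:
  Index 0: (3, 18)
  Index 1: (8, 18)
  Index 2: (9, 11)
Therefore output = [(3, 18), (8, 18), (9, 11)].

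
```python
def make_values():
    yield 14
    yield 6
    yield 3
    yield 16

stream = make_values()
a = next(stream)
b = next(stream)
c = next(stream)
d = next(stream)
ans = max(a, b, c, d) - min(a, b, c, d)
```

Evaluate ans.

Step 1: Create generator and consume all values:
  a = next(stream) = 14
  b = next(stream) = 6
  c = next(stream) = 3
  d = next(stream) = 16
Step 2: max = 16, min = 3, ans = 16 - 3 = 13.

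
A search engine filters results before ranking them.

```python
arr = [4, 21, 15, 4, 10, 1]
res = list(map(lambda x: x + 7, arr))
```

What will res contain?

Step 1: Apply lambda x: x + 7 to each element:
  4 -> 11
  21 -> 28
  15 -> 22
  4 -> 11
  10 -> 17
  1 -> 8
Therefore res = [11, 28, 22, 11, 17, 8].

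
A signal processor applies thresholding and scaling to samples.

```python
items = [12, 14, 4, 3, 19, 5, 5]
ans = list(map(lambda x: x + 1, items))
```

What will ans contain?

Step 1: Apply lambda x: x + 1 to each element:
  12 -> 13
  14 -> 15
  4 -> 5
  3 -> 4
  19 -> 20
  5 -> 6
  5 -> 6
Therefore ans = [13, 15, 5, 4, 20, 6, 6].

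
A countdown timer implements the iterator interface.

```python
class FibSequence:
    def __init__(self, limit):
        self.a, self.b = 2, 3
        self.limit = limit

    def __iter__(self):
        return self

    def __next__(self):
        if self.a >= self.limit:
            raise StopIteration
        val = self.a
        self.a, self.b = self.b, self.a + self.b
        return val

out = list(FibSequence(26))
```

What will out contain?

Step 1: Fibonacci-like sequence (a=2, b=3) until >= 26:
  Yield 2, then a,b = 3,5
  Yield 3, then a,b = 5,8
  Yield 5, then a,b = 8,13
  Yield 8, then a,b = 13,21
  Yield 13, then a,b = 21,34
  Yield 21, then a,b = 34,55
Step 2: 34 >= 26, stop.
Therefore out = [2, 3, 5, 8, 13, 21].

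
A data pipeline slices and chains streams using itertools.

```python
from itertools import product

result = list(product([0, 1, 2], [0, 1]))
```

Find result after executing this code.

Step 1: product([0, 1, 2], [0, 1]) gives all pairs:
  (0, 0)
  (0, 1)
  (1, 0)
  (1, 1)
  (2, 0)
  (2, 1)
Therefore result = [(0, 0), (0, 1), (1, 0), (1, 1), (2, 0), (2, 1)].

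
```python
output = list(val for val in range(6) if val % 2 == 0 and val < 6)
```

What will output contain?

Step 1: Filter range(6) where val % 2 == 0 and val < 6:
  val=0: both conditions met, included
  val=1: excluded (1 % 2 != 0)
  val=2: both conditions met, included
  val=3: excluded (3 % 2 != 0)
  val=4: both conditions met, included
  val=5: excluded (5 % 2 != 0)
Therefore output = [0, 2, 4].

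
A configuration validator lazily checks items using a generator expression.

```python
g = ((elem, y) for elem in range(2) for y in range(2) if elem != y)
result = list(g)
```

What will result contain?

Step 1: Nested generator over range(2) x range(2) where elem != y:
  (0, 0): excluded (elem == y)
  (0, 1): included
  (1, 0): included
  (1, 1): excluded (elem == y)
Therefore result = [(0, 1), (1, 0)].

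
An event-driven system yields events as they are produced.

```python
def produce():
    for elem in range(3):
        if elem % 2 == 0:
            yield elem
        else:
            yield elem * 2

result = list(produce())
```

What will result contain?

Step 1: For each elem in range(3), yield elem if even, else elem*2:
  elem=0 (even): yield 0
  elem=1 (odd): yield 1*2 = 2
  elem=2 (even): yield 2
Therefore result = [0, 2, 2].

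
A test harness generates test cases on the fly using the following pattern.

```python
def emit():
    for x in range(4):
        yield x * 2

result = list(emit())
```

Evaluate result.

Step 1: For each x in range(4), yield x * 2:
  x=0: yield 0 * 2 = 0
  x=1: yield 1 * 2 = 2
  x=2: yield 2 * 2 = 4
  x=3: yield 3 * 2 = 6
Therefore result = [0, 2, 4, 6].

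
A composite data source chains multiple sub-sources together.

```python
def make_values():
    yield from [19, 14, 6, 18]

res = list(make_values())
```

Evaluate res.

Step 1: yield from delegates to the iterable, yielding each element.
Step 2: Collected values: [19, 14, 6, 18].
Therefore res = [19, 14, 6, 18].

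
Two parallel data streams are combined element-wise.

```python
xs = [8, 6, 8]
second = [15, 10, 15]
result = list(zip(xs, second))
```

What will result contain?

Step 1: zip pairs elements at same index:
  Index 0: (8, 15)
  Index 1: (6, 10)
  Index 2: (8, 15)
Therefore result = [(8, 15), (6, 10), (8, 15)].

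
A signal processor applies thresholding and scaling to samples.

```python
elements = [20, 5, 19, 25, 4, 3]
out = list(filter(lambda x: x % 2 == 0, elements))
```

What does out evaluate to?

Step 1: Filter elements divisible by 2:
  20 % 2 = 0: kept
  5 % 2 = 1: removed
  19 % 2 = 1: removed
  25 % 2 = 1: removed
  4 % 2 = 0: kept
  3 % 2 = 1: removed
Therefore out = [20, 4].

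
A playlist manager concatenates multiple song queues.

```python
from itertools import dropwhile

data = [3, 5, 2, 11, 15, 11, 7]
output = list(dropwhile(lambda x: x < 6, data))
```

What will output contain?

Step 1: dropwhile drops elements while < 6:
  3 < 6: dropped
  5 < 6: dropped
  2 < 6: dropped
  11: kept (dropping stopped)
Step 2: Remaining elements kept regardless of condition.
Therefore output = [11, 15, 11, 7].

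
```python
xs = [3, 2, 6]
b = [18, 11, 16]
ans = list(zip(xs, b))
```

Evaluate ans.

Step 1: zip pairs elements at same index:
  Index 0: (3, 18)
  Index 1: (2, 11)
  Index 2: (6, 16)
Therefore ans = [(3, 18), (2, 11), (6, 16)].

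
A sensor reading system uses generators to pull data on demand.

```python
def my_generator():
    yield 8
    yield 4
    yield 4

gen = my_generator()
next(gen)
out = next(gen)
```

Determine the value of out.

Step 1: my_generator() creates a generator.
Step 2: next(gen) yields 8 (consumed and discarded).
Step 3: next(gen) yields 4, assigned to out.
Therefore out = 4.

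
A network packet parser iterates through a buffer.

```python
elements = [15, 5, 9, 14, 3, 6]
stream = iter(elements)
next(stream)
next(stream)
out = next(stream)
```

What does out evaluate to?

Step 1: Create iterator over [15, 5, 9, 14, 3, 6].
Step 2: next() consumes 15.
Step 3: next() consumes 5.
Step 4: next() returns 9.
Therefore out = 9.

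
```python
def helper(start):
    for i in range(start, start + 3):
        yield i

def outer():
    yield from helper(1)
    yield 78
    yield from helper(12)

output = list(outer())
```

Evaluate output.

Step 1: outer() delegates to helper(1):
  yield 1
  yield 2
  yield 3
Step 2: yield 78
Step 3: Delegates to helper(12):
  yield 12
  yield 13
  yield 14
Therefore output = [1, 2, 3, 78, 12, 13, 14].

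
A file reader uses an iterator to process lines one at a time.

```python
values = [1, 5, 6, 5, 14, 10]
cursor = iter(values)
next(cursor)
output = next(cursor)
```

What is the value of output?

Step 1: Create iterator over [1, 5, 6, 5, 14, 10].
Step 2: next() consumes 1.
Step 3: next() returns 5.
Therefore output = 5.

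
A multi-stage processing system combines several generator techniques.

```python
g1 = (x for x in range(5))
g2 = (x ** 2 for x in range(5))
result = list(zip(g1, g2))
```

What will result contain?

Step 1: g1 produces [0, 1, 2, 3, 4].
Step 2: g2 produces [0, 1, 4, 9, 16].
Step 3: zip pairs them: [(0, 0), (1, 1), (2, 4), (3, 9), (4, 16)].
Therefore result = [(0, 0), (1, 1), (2, 4), (3, 9), (4, 16)].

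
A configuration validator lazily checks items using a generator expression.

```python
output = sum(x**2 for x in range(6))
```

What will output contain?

Step 1: Compute x**2 for each x in range(6):
  x=0: 0**2 = 0
  x=1: 1**2 = 1
  x=2: 2**2 = 4
  x=3: 3**2 = 9
  x=4: 4**2 = 16
  x=5: 5**2 = 25
Step 2: sum = 0 + 1 + 4 + 9 + 16 + 25 = 55.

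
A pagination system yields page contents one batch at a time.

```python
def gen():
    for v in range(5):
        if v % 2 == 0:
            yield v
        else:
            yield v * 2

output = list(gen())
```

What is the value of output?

Step 1: For each v in range(5), yield v if even, else v*2:
  v=0 (even): yield 0
  v=1 (odd): yield 1*2 = 2
  v=2 (even): yield 2
  v=3 (odd): yield 3*2 = 6
  v=4 (even): yield 4
Therefore output = [0, 2, 2, 6, 4].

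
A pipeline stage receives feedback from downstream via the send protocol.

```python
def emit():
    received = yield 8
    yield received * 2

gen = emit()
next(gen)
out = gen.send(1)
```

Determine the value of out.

Step 1: next(gen) advances to first yield, producing 8.
Step 2: send(1) resumes, received = 1.
Step 3: yield received * 2 = 1 * 2 = 2.
Therefore out = 2.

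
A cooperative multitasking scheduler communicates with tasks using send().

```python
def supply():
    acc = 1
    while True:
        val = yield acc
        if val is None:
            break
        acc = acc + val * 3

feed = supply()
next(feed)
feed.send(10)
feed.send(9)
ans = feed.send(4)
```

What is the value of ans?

Step 1: next() -> yield acc=1.
Step 2: send(10) -> val=10, acc = 1 + 10*3 = 31, yield 31.
Step 3: send(9) -> val=9, acc = 31 + 9*3 = 58, yield 58.
Step 4: send(4) -> val=4, acc = 58 + 4*3 = 70, yield 70.
Therefore ans = 70.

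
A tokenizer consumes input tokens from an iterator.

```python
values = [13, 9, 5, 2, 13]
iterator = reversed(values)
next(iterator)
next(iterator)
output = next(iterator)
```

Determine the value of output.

Step 1: reversed([13, 9, 5, 2, 13]) gives iterator: [13, 2, 5, 9, 13].
Step 2: First next() = 13, second next() = 2.
Step 3: Third next() = 5.
Therefore output = 5.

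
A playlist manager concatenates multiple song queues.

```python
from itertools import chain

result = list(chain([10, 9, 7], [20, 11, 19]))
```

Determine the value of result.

Step 1: chain() concatenates iterables: [10, 9, 7] + [20, 11, 19].
Therefore result = [10, 9, 7, 20, 11, 19].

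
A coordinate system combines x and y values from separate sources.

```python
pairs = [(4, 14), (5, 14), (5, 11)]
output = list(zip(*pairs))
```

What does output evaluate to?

Step 1: zip(*pairs) transposes: unzips [(4, 14), (5, 14), (5, 11)] into separate sequences.
Step 2: First elements: (4, 5, 5), second elements: (14, 14, 11).
Therefore output = [(4, 5, 5), (14, 14, 11)].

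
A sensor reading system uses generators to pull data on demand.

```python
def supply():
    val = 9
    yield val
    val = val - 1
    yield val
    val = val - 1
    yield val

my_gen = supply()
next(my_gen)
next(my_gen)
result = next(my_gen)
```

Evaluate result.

Step 1: Trace through generator execution:
  Yield 1: val starts at 9, yield 9
  Yield 2: val = 9 - 1 = 8, yield 8
  Yield 3: val = 8 - 1 = 7, yield 7
Step 2: First next() gets 9, second next() gets the second value, third next() yields 7.
Therefore result = 7.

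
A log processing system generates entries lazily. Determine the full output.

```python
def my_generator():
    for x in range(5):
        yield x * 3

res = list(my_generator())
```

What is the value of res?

Step 1: For each x in range(5), yield x * 3:
  x=0: yield 0 * 3 = 0
  x=1: yield 1 * 3 = 3
  x=2: yield 2 * 3 = 6
  x=3: yield 3 * 3 = 9
  x=4: yield 4 * 3 = 12
Therefore res = [0, 3, 6, 9, 12].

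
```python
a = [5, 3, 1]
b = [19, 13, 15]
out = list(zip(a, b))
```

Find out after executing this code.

Step 1: zip pairs elements at same index:
  Index 0: (5, 19)
  Index 1: (3, 13)
  Index 2: (1, 15)
Therefore out = [(5, 19), (3, 13), (1, 15)].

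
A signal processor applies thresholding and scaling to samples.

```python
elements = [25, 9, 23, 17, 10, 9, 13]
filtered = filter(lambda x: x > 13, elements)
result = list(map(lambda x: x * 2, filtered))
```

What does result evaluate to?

Step 1: Filter elements for elements > 13:
  25: kept
  9: removed
  23: kept
  17: kept
  10: removed
  9: removed
  13: removed
Step 2: Map x * 2 on filtered [25, 23, 17]:
  25 -> 50
  23 -> 46
  17 -> 34
Therefore result = [50, 46, 34].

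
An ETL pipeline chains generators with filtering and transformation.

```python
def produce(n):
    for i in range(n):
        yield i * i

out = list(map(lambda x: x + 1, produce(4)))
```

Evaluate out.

Step 1: produce(4) yields squares: [0, 1, 4, 9].
Step 2: map adds 1 to each: [1, 2, 5, 10].
Therefore out = [1, 2, 5, 10].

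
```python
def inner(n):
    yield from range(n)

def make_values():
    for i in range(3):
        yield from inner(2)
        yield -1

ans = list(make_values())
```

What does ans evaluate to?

Step 1: For each i in range(3):
  i=0: yield from inner(2) -> [0, 1], then yield -1
  i=1: yield from inner(2) -> [0, 1], then yield -1
  i=2: yield from inner(2) -> [0, 1], then yield -1
Therefore ans = [0, 1, -1, 0, 1, -1, 0, 1, -1].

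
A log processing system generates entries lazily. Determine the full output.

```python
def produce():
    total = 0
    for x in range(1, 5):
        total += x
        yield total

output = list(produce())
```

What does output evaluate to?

Step 1: Generator accumulates running sum:
  x=1: total = 1, yield 1
  x=2: total = 3, yield 3
  x=3: total = 6, yield 6
  x=4: total = 10, yield 10
Therefore output = [1, 3, 6, 10].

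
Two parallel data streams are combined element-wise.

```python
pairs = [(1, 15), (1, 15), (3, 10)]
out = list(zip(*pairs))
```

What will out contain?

Step 1: zip(*pairs) transposes: unzips [(1, 15), (1, 15), (3, 10)] into separate sequences.
Step 2: First elements: (1, 1, 3), second elements: (15, 15, 10).
Therefore out = [(1, 1, 3), (15, 15, 10)].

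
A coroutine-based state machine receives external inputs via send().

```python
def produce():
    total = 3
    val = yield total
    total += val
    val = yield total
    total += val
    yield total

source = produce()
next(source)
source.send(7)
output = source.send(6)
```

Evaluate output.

Step 1: next() -> yield total=3.
Step 2: send(7) -> val=7, total = 3+7 = 10, yield 10.
Step 3: send(6) -> val=6, total = 10+6 = 16, yield 16.
Therefore output = 16.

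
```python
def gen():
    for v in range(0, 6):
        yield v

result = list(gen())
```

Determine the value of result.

Step 1: The generator yields each value from range(0, 6).
Step 2: list() consumes all yields: [0, 1, 2, 3, 4, 5].
Therefore result = [0, 1, 2, 3, 4, 5].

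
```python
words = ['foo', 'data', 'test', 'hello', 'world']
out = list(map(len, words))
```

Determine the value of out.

Step 1: Map len() to each word:
  'foo' -> 3
  'data' -> 4
  'test' -> 4
  'hello' -> 5
  'world' -> 5
Therefore out = [3, 4, 4, 5, 5].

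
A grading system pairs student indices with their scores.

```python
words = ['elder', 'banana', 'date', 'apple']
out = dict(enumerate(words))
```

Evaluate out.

Step 1: enumerate pairs indices with words:
  0 -> 'elder'
  1 -> 'banana'
  2 -> 'date'
  3 -> 'apple'
Therefore out = {0: 'elder', 1: 'banana', 2: 'date', 3: 'apple'}.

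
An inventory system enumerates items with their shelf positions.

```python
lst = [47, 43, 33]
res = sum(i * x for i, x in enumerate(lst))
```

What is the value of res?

Step 1: Compute i * x for each (i, x) in enumerate([47, 43, 33]):
  i=0, x=47: 0*47 = 0
  i=1, x=43: 1*43 = 43
  i=2, x=33: 2*33 = 66
Step 2: sum = 0 + 43 + 66 = 109.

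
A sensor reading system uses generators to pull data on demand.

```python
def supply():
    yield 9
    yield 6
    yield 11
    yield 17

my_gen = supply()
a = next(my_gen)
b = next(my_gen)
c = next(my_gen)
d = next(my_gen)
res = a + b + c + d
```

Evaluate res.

Step 1: Create generator and consume all values:
  a = next(my_gen) = 9
  b = next(my_gen) = 6
  c = next(my_gen) = 11
  d = next(my_gen) = 17
Step 2: res = 9 + 6 + 11 + 17 = 43.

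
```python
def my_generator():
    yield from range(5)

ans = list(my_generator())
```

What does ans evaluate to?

Step 1: yield from delegates to the iterable, yielding each element.
Step 2: Collected values: [0, 1, 2, 3, 4].
Therefore ans = [0, 1, 2, 3, 4].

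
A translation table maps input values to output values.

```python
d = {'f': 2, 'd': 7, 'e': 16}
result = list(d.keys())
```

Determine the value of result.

Step 1: d.keys() returns the dictionary keys in insertion order.
Therefore result = ['f', 'd', 'e'].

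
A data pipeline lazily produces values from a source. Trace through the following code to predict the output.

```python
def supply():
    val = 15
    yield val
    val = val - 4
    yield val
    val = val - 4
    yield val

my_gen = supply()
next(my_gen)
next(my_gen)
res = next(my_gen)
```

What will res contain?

Step 1: Trace through generator execution:
  Yield 1: val starts at 15, yield 15
  Yield 2: val = 15 - 4 = 11, yield 11
  Yield 3: val = 11 - 4 = 7, yield 7
Step 2: First next() gets 15, second next() gets the second value, third next() yields 7.
Therefore res = 7.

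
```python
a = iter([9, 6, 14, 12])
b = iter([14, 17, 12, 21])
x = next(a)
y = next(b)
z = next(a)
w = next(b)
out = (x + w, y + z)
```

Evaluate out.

Step 1: a iterates [9, 6, 14, 12], b iterates [14, 17, 12, 21].
Step 2: x = next(a) = 9, y = next(b) = 14.
Step 3: z = next(a) = 6, w = next(b) = 17.
Step 4: out = (9 + 17, 14 + 6) = (26, 20).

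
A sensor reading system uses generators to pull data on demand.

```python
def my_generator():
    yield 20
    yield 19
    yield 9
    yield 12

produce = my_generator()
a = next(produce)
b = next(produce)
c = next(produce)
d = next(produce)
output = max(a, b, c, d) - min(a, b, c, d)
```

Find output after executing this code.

Step 1: Create generator and consume all values:
  a = next(produce) = 20
  b = next(produce) = 19
  c = next(produce) = 9
  d = next(produce) = 12
Step 2: max = 20, min = 9, output = 20 - 9 = 11.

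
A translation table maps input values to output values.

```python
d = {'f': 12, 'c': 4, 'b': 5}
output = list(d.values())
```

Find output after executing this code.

Step 1: d.values() returns the dictionary values in insertion order.
Therefore output = [12, 4, 5].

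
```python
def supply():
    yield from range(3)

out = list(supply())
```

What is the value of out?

Step 1: yield from delegates to the iterable, yielding each element.
Step 2: Collected values: [0, 1, 2].
Therefore out = [0, 1, 2].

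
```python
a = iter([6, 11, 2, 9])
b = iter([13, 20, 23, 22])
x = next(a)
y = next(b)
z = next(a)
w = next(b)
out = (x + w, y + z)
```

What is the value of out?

Step 1: a iterates [6, 11, 2, 9], b iterates [13, 20, 23, 22].
Step 2: x = next(a) = 6, y = next(b) = 13.
Step 3: z = next(a) = 11, w = next(b) = 20.
Step 4: out = (6 + 20, 13 + 11) = (26, 24).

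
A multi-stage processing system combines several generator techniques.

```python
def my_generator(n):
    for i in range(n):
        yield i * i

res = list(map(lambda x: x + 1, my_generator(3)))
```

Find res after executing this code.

Step 1: my_generator(3) yields squares: [0, 1, 4].
Step 2: map adds 1 to each: [1, 2, 5].
Therefore res = [1, 2, 5].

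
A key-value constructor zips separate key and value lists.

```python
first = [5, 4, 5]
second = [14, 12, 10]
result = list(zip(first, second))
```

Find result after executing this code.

Step 1: zip pairs elements at same index:
  Index 0: (5, 14)
  Index 1: (4, 12)
  Index 2: (5, 10)
Therefore result = [(5, 14), (4, 12), (5, 10)].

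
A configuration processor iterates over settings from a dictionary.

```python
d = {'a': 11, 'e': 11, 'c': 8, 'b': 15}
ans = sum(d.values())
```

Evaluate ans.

Step 1: d.values() = [11, 11, 8, 15].
Step 2: sum = 45.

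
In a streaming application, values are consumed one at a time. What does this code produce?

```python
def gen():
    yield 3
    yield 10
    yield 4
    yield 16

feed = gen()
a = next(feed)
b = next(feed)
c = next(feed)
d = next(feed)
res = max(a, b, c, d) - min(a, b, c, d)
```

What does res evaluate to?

Step 1: Create generator and consume all values:
  a = next(feed) = 3
  b = next(feed) = 10
  c = next(feed) = 4
  d = next(feed) = 16
Step 2: max = 16, min = 3, res = 16 - 3 = 13.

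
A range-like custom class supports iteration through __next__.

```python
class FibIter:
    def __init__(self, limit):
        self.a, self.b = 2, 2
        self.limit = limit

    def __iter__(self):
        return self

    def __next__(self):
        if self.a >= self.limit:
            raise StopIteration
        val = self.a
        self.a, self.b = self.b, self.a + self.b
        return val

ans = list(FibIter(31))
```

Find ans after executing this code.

Step 1: Fibonacci-like sequence (a=2, b=2) until >= 31:
  Yield 2, then a,b = 2,4
  Yield 2, then a,b = 4,6
  Yield 4, then a,b = 6,10
  Yield 6, then a,b = 10,16
  Yield 10, then a,b = 16,26
  Yield 16, then a,b = 26,42
  Yield 26, then a,b = 42,68
Step 2: 42 >= 31, stop.
Therefore ans = [2, 2, 4, 6, 10, 16, 26].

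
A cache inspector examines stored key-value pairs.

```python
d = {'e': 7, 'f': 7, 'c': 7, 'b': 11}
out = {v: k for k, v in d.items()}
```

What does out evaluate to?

Step 1: Invert dict (swap keys and values):
  'e': 7 -> 7: 'e'
  'f': 7 -> 7: 'f'
  'c': 7 -> 7: 'c'
  'b': 11 -> 11: 'b'
Therefore out = {7: 'c', 11: 'b'}.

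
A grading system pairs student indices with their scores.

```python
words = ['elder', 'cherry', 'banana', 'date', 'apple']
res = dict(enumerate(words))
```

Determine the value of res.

Step 1: enumerate pairs indices with words:
  0 -> 'elder'
  1 -> 'cherry'
  2 -> 'banana'
  3 -> 'date'
  4 -> 'apple'
Therefore res = {0: 'elder', 1: 'cherry', 2: 'banana', 3: 'date', 4: 'apple'}.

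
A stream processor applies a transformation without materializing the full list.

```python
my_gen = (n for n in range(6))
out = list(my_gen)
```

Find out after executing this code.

Step 1: Generator expression iterates range(6): [0, 1, 2, 3, 4, 5].
Step 2: list() collects all values.
Therefore out = [0, 1, 2, 3, 4, 5].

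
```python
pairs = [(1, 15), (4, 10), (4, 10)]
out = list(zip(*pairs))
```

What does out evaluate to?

Step 1: zip(*pairs) transposes: unzips [(1, 15), (4, 10), (4, 10)] into separate sequences.
Step 2: First elements: (1, 4, 4), second elements: (15, 10, 10).
Therefore out = [(1, 4, 4), (15, 10, 10)].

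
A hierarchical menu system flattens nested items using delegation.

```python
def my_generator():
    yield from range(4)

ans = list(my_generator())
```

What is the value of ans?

Step 1: yield from delegates to the iterable, yielding each element.
Step 2: Collected values: [0, 1, 2, 3].
Therefore ans = [0, 1, 2, 3].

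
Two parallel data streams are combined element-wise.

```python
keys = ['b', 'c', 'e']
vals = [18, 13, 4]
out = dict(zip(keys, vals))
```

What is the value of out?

Step 1: zip pairs keys with values:
  'b' -> 18
  'c' -> 13
  'e' -> 4
Therefore out = {'b': 18, 'c': 13, 'e': 4}.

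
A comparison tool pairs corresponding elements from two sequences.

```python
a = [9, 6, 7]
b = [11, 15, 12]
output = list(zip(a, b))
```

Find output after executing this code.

Step 1: zip pairs elements at same index:
  Index 0: (9, 11)
  Index 1: (6, 15)
  Index 2: (7, 12)
Therefore output = [(9, 11), (6, 15), (7, 12)].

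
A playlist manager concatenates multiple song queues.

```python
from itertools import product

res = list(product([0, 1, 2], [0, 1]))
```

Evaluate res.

Step 1: product([0, 1, 2], [0, 1]) gives all pairs:
  (0, 0)
  (0, 1)
  (1, 0)
  (1, 1)
  (2, 0)
  (2, 1)
Therefore res = [(0, 0), (0, 1), (1, 0), (1, 1), (2, 0), (2, 1)].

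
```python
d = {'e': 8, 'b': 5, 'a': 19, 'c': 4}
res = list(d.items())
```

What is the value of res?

Step 1: d.items() returns (key, value) pairs in insertion order.
Therefore res = [('e', 8), ('b', 5), ('a', 19), ('c', 4)].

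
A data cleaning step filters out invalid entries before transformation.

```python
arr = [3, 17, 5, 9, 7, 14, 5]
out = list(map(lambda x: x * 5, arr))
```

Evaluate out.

Step 1: Apply lambda x: x * 5 to each element:
  3 -> 15
  17 -> 85
  5 -> 25
  9 -> 45
  7 -> 35
  14 -> 70
  5 -> 25
Therefore out = [15, 85, 25, 45, 35, 70, 25].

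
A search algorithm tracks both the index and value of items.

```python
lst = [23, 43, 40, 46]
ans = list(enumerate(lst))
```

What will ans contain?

Step 1: enumerate pairs each element with its index:
  (0, 23)
  (1, 43)
  (2, 40)
  (3, 46)
Therefore ans = [(0, 23), (1, 43), (2, 40), (3, 46)].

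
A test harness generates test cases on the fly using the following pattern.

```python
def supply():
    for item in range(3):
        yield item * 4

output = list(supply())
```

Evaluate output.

Step 1: For each item in range(3), yield item * 4:
  item=0: yield 0 * 4 = 0
  item=1: yield 1 * 4 = 4
  item=2: yield 2 * 4 = 8
Therefore output = [0, 4, 8].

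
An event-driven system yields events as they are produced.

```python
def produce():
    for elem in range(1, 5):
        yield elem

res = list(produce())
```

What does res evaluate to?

Step 1: The generator yields each value from range(1, 5).
Step 2: list() consumes all yields: [1, 2, 3, 4].
Therefore res = [1, 2, 3, 4].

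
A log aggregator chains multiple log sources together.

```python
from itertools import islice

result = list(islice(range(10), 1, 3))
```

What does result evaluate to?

Step 1: islice(range(10), 1, 3) takes elements at indices [1, 3).
Step 2: Elements: [1, 2].
Therefore result = [1, 2].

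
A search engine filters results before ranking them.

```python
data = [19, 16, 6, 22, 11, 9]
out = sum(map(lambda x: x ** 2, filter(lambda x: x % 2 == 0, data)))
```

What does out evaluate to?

Step 1: Filter even numbers from [19, 16, 6, 22, 11, 9]: [16, 6, 22]
Step 2: Square each: [256, 36, 484]
Step 3: Sum = 776.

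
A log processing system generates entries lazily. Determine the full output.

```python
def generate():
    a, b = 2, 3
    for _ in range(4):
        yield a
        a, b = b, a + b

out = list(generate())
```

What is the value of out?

Step 1: Fibonacci-like sequence starting with a=2, b=3:
  Iteration 1: yield a=2, then a,b = 3,5
  Iteration 2: yield a=3, then a,b = 5,8
  Iteration 3: yield a=5, then a,b = 8,13
  Iteration 4: yield a=8, then a,b = 13,21
Therefore out = [2, 3, 5, 8].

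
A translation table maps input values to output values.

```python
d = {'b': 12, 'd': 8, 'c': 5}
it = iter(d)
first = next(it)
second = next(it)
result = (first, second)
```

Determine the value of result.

Step 1: iter(d) iterates over keys: ['b', 'd', 'c'].
Step 2: first = next(it) = 'b', second = next(it) = 'd'.
Therefore result = ('b', 'd').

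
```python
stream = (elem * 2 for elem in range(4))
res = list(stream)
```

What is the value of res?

Step 1: For each elem in range(4), compute elem*2:
  elem=0: 0*2 = 0
  elem=1: 1*2 = 2
  elem=2: 2*2 = 4
  elem=3: 3*2 = 6
Therefore res = [0, 2, 4, 6].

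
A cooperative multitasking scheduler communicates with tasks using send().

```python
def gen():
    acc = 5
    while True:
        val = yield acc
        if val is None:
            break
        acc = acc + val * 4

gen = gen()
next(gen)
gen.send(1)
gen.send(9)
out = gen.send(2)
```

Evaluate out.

Step 1: next() -> yield acc=5.
Step 2: send(1) -> val=1, acc = 5 + 1*4 = 9, yield 9.
Step 3: send(9) -> val=9, acc = 9 + 9*4 = 45, yield 45.
Step 4: send(2) -> val=2, acc = 45 + 2*4 = 53, yield 53.
Therefore out = 53.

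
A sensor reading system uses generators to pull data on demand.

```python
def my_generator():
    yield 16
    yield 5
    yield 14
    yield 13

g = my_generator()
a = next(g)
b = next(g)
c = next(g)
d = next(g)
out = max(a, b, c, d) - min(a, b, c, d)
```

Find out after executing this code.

Step 1: Create generator and consume all values:
  a = next(g) = 16
  b = next(g) = 5
  c = next(g) = 14
  d = next(g) = 13
Step 2: max = 16, min = 5, out = 16 - 5 = 11.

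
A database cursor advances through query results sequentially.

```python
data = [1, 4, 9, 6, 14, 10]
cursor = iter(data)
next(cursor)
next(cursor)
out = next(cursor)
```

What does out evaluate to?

Step 1: Create iterator over [1, 4, 9, 6, 14, 10].
Step 2: next() consumes 1.
Step 3: next() consumes 4.
Step 4: next() returns 9.
Therefore out = 9.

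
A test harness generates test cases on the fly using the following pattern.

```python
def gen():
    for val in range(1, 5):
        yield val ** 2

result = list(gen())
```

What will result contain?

Step 1: For each val in range(1, 5), yield val**2:
  val=1: yield 1**2 = 1
  val=2: yield 2**2 = 4
  val=3: yield 3**2 = 9
  val=4: yield 4**2 = 16
Therefore result = [1, 4, 9, 16].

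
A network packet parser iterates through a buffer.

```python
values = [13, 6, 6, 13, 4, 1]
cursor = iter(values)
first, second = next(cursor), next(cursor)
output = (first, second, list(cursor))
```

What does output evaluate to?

Step 1: Create iterator over [13, 6, 6, 13, 4, 1].
Step 2: first = 13, second = 6.
Step 3: Remaining elements: [6, 13, 4, 1].
Therefore output = (13, 6, [6, 13, 4, 1]).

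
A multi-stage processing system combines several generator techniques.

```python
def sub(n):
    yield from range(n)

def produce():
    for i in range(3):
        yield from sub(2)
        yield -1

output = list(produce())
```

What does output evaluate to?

Step 1: For each i in range(3):
  i=0: yield from sub(2) -> [0, 1], then yield -1
  i=1: yield from sub(2) -> [0, 1], then yield -1
  i=2: yield from sub(2) -> [0, 1], then yield -1
Therefore output = [0, 1, -1, 0, 1, -1, 0, 1, -1].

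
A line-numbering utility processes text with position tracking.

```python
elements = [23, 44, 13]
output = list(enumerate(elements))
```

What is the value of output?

Step 1: enumerate pairs each element with its index:
  (0, 23)
  (1, 44)
  (2, 13)
Therefore output = [(0, 23), (1, 44), (2, 13)].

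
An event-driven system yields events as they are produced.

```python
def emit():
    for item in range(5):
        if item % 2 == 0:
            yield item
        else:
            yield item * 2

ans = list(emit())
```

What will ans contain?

Step 1: For each item in range(5), yield item if even, else item*2:
  item=0 (even): yield 0
  item=1 (odd): yield 1*2 = 2
  item=2 (even): yield 2
  item=3 (odd): yield 3*2 = 6
  item=4 (even): yield 4
Therefore ans = [0, 2, 2, 6, 4].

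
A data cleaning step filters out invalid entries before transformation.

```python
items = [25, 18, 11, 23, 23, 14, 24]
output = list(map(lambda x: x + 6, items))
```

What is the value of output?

Step 1: Apply lambda x: x + 6 to each element:
  25 -> 31
  18 -> 24
  11 -> 17
  23 -> 29
  23 -> 29
  14 -> 20
  24 -> 30
Therefore output = [31, 24, 17, 29, 29, 20, 30].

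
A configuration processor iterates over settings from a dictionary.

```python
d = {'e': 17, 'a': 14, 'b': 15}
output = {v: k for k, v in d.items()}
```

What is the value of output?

Step 1: Invert dict (swap keys and values):
  'e': 17 -> 17: 'e'
  'a': 14 -> 14: 'a'
  'b': 15 -> 15: 'b'
Therefore output = {17: 'e', 14: 'a', 15: 'b'}.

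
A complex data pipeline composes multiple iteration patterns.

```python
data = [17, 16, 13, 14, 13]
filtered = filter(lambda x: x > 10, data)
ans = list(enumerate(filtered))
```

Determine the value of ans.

Step 1: Filter [17, 16, 13, 14, 13] for > 10: [17, 16, 13, 14, 13].
Step 2: enumerate re-indexes from 0: [(0, 17), (1, 16), (2, 13), (3, 14), (4, 13)].
Therefore ans = [(0, 17), (1, 16), (2, 13), (3, 14), (4, 13)].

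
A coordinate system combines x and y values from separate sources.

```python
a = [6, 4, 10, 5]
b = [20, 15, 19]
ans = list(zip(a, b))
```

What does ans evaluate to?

Step 1: zip stops at shortest (len(a)=4, len(b)=3):
  Index 0: (6, 20)
  Index 1: (4, 15)
  Index 2: (10, 19)
Step 2: Last element of a (5) has no pair, dropped.
Therefore ans = [(6, 20), (4, 15), (10, 19)].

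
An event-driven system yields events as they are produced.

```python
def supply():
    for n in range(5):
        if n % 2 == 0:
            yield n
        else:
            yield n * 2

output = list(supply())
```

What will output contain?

Step 1: For each n in range(5), yield n if even, else n*2:
  n=0 (even): yield 0
  n=1 (odd): yield 1*2 = 2
  n=2 (even): yield 2
  n=3 (odd): yield 3*2 = 6
  n=4 (even): yield 4
Therefore output = [0, 2, 2, 6, 4].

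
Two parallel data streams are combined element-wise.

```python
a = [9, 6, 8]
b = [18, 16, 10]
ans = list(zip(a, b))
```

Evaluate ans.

Step 1: zip pairs elements at same index:
  Index 0: (9, 18)
  Index 1: (6, 16)
  Index 2: (8, 10)
Therefore ans = [(9, 18), (6, 16), (8, 10)].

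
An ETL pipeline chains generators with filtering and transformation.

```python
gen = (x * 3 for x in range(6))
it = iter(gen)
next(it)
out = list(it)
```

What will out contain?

Step 1: Generator produces [0, 3, 6, 9, 12, 15].
Step 2: next(it) consumes first element (0).
Step 3: list(it) collects remaining: [3, 6, 9, 12, 15].
Therefore out = [3, 6, 9, 12, 15].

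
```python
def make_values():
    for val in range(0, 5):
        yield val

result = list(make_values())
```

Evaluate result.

Step 1: The generator yields each value from range(0, 5).
Step 2: list() consumes all yields: [0, 1, 2, 3, 4].
Therefore result = [0, 1, 2, 3, 4].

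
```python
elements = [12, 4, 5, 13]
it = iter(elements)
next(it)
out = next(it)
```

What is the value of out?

Step 1: Create iterator over [12, 4, 5, 13].
Step 2: next() consumes 12.
Step 3: next() returns 4.
Therefore out = 4.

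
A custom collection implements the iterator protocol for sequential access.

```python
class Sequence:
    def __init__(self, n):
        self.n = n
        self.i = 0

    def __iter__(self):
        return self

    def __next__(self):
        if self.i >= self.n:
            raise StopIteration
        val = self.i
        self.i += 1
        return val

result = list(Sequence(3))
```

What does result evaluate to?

Step 1: Sequence(3) creates an iterator counting 0 to 2.
Step 2: list() consumes all values: [0, 1, 2].
Therefore result = [0, 1, 2].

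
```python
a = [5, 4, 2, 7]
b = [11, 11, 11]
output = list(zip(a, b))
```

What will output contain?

Step 1: zip stops at shortest (len(a)=4, len(b)=3):
  Index 0: (5, 11)
  Index 1: (4, 11)
  Index 2: (2, 11)
Step 2: Last element of a (7) has no pair, dropped.
Therefore output = [(5, 11), (4, 11), (2, 11)].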